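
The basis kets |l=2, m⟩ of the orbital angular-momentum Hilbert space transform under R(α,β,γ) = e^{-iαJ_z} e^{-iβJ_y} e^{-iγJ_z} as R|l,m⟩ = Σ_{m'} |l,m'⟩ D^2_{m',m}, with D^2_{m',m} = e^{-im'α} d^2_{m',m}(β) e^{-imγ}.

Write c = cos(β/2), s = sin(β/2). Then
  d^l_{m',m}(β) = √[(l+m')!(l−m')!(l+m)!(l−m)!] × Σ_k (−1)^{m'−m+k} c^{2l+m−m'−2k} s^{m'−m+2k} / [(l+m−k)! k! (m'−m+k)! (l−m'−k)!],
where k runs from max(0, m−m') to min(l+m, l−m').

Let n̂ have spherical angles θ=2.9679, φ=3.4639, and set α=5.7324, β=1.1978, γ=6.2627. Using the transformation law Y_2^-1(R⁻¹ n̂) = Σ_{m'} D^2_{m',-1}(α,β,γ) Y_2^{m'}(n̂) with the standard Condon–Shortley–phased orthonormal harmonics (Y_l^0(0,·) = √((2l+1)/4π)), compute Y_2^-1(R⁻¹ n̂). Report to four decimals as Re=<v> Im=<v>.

Re=-0.3141 Im=-0.0409

Need the full column D^2_{m',-1} for m'=−2..2 at α=5.7324, β=1.1978, γ=6.2627.
cos(β/2)=0.825956, sin(β/2)=0.563734
d^2_{-2,-1}: single k=1 term ⇒ +0.635295;  D = +0.275611-0.572397i
d^2_{-1,-1}: k∈[0..1] ⇒ +0.465402 -0.650405 = -0.185004;  D = -0.155628+0.100032i
d^2_{0,-1}: k∈[0..1] ⇒ -0.778074 +0.362457 = -0.415618;  D = -0.415531+0.008513i
d^2_{1,-1}: k∈[0..1] ⇒ +0.650405 -0.100995 = +0.549411;  D = +0.473952+0.277888i
d^2_{2,-1}: single k=0 term ⇒ -0.295945;  D = -0.139204-0.261162i
Y_2^{m'}(θ=2.9679,φ=3.4639) and Σ D·Y over m':
  (+0.2756-0.5724i)·(+0.0092-0.0069i)  (-0.1556+0.1000i)·(+0.1247-0.0417i)  (-0.4155+0.0085i)·(+0.6025+0.0000i)  (+0.4740+0.2779i)·(-0.1247-0.0417i)  (-0.1392-0.2612i)·(+0.0092+0.0069i)
Y_2^-1(R⁻¹ n̂) = -0.314053-0.040877i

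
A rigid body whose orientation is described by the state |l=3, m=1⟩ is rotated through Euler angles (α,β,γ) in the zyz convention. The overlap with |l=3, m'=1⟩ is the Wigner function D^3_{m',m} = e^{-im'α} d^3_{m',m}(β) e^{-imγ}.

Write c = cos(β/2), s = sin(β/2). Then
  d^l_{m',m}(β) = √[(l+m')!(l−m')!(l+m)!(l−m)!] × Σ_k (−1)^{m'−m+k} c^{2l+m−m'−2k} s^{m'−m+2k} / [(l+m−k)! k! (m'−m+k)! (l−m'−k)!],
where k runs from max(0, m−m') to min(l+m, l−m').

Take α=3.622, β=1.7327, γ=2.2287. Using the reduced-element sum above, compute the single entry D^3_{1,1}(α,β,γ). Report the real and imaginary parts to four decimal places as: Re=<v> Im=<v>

Re=0.0954 Im=0.0440

First d^3_{1,1}(β=1.7327), then the phase factors e^{-i(1)α} and e^{-i(1)γ}:
With c≡cos(β/2)=0.647612 and s≡sin(β/2)=0.761970, N=[24·2·24·2]^{1/2}=48.000000
The bounds max(0,m−m')=0 and min(l+m,l−m')=2 give 3 terms
  k=0: (−1)^0·48.0000/(48)·0.6476^6·0.7620^0 = +0.073772
  k=1: (−1)^1·48.0000/(6)·0.6476^4·0.7620^2 = -0.817007
  k=2: (−1)^2·48.0000/(8)·0.6476^2·0.7620^4 = +0.848268
d^3_{1,1}(1.7327) = +0.073772 -0.817007 +0.848268 = +0.105033
Attach z-rotation phases: D = e^{-i(1)(3.622)}·(+0.105033)·e^{-i(1)(2.2287)} = +0.095362+0.044022i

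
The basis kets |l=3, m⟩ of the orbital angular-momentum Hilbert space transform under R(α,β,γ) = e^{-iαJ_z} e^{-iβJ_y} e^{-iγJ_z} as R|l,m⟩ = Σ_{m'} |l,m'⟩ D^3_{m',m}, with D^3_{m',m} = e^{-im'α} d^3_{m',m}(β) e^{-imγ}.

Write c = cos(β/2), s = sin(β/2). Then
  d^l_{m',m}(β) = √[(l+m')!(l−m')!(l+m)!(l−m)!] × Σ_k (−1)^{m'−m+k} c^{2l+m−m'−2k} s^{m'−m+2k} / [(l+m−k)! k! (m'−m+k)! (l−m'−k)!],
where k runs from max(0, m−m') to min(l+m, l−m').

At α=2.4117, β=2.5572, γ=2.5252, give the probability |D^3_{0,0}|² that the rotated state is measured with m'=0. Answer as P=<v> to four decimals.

P=0.0398

Split into d^3_{0,0}(β=2.5572) × two z-phases.
With c≡cos(β/2)=0.288056 and s≡sin(β/2)=0.957614, N=[6·6·6·6]^{1/2}=36.000000
k: max(0,(0)−(0))=0 … min(3+(0),3−(0))=3
  k=0: (−1)^0·36.0000/(36)·0.2881^6·0.9576^0 = +0.000571
  k=1: (−1)^1·36.0000/(4)·0.2881^4·0.9576^2 = -0.056824
  k=2: (−1)^2·36.0000/(4)·0.2881^2·0.9576^4 = +0.627997
  k=3: (−1)^3·36.0000/(36)·0.2881^0·0.9576^6 = -0.771155
d^3_{0,0}(2.5572) = +0.000571 -0.056824 +0.627997 -0.771155 = -0.199410
|D^3_{0,0}|² = |d^3_{0,0}(β)|² = (-0.199410)² = 0.039764 (the z-rotation phases have unit modulus)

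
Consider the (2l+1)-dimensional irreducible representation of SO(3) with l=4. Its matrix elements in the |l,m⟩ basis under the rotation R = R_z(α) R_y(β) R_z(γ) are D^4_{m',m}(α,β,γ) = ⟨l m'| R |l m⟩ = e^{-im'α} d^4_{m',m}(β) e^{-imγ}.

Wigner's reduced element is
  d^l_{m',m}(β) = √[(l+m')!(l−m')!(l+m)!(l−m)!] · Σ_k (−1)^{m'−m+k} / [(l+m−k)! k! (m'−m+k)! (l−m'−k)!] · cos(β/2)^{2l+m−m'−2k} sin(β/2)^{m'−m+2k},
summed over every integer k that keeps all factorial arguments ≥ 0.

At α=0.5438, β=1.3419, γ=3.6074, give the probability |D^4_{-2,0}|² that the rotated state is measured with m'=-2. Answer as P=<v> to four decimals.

P=0.0575

First d^4_{-2,0}(β=1.3419), then the phase factors e^{-i(-2)α} and e^{-i(0)γ}:
With c≡cos(β/2)=0.783231 and s≡sin(β/2)=0.621730, N=[2·720·24·24]^{1/2}=910.735966
The bounds max(0,m−m')=2 and min(l+m,l−m')=4 give 3 terms
  k=2: (−1)^0·910.7360/(96)·0.7832^6·0.6217^2 = +0.846576
  k=3: (−1)^1·910.7360/(36)·0.7832^4·0.6217^4 = -1.422520
  k=4: (−1)^2·910.7360/(96)·0.7832^2·0.6217^6 = +0.336135
d^4_{-2,0}(1.3419) = +0.846576 -1.422520 +0.336135 = -0.239810
|D^4_{-2,0}|² = |d^4_{-2,0}(β)|² = (-0.239810)² = 0.057509 (the z-rotation phases have unit modulus)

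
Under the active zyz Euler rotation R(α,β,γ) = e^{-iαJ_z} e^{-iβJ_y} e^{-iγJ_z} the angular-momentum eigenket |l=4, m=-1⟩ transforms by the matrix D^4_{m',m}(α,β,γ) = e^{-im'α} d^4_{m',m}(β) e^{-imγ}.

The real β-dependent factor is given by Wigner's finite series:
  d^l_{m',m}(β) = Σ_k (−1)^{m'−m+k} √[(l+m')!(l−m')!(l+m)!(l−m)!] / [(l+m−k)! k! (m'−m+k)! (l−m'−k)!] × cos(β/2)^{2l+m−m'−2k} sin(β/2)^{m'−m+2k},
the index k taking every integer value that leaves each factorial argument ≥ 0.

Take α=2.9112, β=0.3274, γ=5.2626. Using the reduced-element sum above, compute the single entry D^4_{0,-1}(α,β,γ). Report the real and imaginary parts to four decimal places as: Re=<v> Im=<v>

D^4_{0,-1}(2.9112,0.3274,5.2626) = e^{-i·0·2.9112}·d^4_{0,-1}(0.3274)·e^{-i·-1·5.2626}. Compute d first:
With c≡cos(β/2)=0.986631 and s≡sin(β/2)=0.162970, N=[24·24·6·120]^{1/2}=643.987578
Admissible k: 0..3 (factorial args all ≥0)
  k=0: (−1)^1·643.9876/(144)·0.9866^7·0.1630^1 = -0.663293
  k=1: (−1)^2·643.9876/(24)·0.9866^5·0.1630^3 = +0.108583
  k=2: (−1)^3·643.9876/(24)·0.9866^3·0.1630^5 = -0.002963
  k=3: (−1)^4·643.9876/(144)·0.9866^1·0.1630^7 = +0.000013
d^4_{0,-1}(0.3274) = -0.663293 +0.108583 -0.002963 +0.000013 = -0.557660
D = (+1.000000+0.000000i)·(-0.557660)·(+0.522867-0.852414i) = -0.291582+0.475357i

Re=-0.2916 Im=0.4754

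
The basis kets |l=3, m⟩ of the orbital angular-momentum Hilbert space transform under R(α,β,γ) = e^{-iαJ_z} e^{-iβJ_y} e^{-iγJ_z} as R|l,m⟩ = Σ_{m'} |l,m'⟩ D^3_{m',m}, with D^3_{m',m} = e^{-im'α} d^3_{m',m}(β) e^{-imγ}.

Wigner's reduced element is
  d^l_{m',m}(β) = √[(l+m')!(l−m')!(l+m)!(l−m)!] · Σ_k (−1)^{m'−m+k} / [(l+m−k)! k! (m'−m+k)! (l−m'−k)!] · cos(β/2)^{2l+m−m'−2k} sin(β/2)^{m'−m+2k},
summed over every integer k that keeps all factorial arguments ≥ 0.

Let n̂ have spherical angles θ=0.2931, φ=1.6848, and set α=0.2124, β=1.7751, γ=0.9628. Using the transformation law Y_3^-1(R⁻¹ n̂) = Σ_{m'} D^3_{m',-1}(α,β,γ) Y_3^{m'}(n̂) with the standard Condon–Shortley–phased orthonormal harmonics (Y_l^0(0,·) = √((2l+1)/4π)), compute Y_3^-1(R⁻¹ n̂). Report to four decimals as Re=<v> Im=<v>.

Re=0.0843 Im=0.2613

Need the full column D^3_{m',-1} for m'=−3..3 at α=0.2124, β=1.7751, γ=0.9628.
cos(β/2)=0.631314, sin(β/2)=0.775527
d^3_{-3,-1}: single k=2 term ⇒ +0.370017;  D = -0.010804+0.369859i
d^3_{-2,-1}: k∈[1..2] ⇒ +0.245937 -0.742263 = -0.496325;  D = -0.090417-0.488020i
d^3_{-1,-1}: k∈[0..2] ⇒ +0.063310 -0.764303 +0.865029 = +0.164035;  D = +0.063212+0.151366i
d^3_{0,-1}: k∈[0..2] ⇒ -0.269411 +1.219662 -0.613510 = +0.336741;  D = +0.192355+0.276395i
d^3_{1,-1}: k∈[0..2] ⇒ +0.573228 -1.153372 +0.217562 = -0.362582;  D = -0.265198-0.247256i
d^3_{2,-1}: k∈[0..1] ⇒ -0.742263 +0.560055 = -0.182207;  D = -0.156468-0.093366i
d^3_{3,-1}: single k=0 term ⇒ +0.558374;  D = +0.529036+0.178611i
Y_3^{m'}(θ=0.2931,φ=1.6848) and Σ D·Y over m':
  (-0.0108+0.3699i)·(+0.0034+0.0095i)  (-0.0904-0.4880i)·(-0.0796+0.0185i)  (+0.0632+0.1514i)·(-0.0381-0.3324i)  (+0.1924+0.2764i)·(+0.5654+0.0000i)  (-0.2652-0.2473i)·(+0.0381-0.3324i)  (-0.1565-0.0934i)·(-0.0796-0.0185i)  (+0.5290+0.1786i)·(-0.0034+0.0095i)
Y_3^-1(R⁻¹ n̂) = +0.084299+0.261269i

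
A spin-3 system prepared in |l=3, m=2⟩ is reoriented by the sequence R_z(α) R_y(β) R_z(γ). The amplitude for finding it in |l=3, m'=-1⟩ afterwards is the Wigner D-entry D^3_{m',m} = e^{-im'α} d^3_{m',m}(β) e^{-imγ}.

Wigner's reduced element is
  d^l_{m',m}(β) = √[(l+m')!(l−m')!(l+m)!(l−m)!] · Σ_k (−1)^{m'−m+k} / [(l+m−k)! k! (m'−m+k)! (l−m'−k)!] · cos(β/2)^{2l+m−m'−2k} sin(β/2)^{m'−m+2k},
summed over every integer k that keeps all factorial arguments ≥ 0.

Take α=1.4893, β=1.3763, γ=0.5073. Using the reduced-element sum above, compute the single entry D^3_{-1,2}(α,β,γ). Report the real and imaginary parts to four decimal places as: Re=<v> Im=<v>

D^3_{-1,2}(1.4893,1.3763,0.5073) = e^{-i·-1·1.4893}·d^3_{-1,2}(1.3763)·e^{-i·2·0.5073}. Compute d first:
Half-angle: c=0.772422, s=0.635109. N=√(2·24·120·1)=75.894664
The bounds max(0,m−m')=3 and min(l+m,l−m')=4 give 2 terms
  k=3: (−1)^0·75.8947/(12)·0.7724^3·0.6351^3 = +0.746689
  k=4: (−1)^1·75.8947/(24)·0.7724^1·0.6351^5 = -0.252405
d^3_{-1,2}(1.3763) = +0.746689 -0.252405 = +0.494285
Attach z-rotation phases: D = e^{-i(-1)(1.4893)}·(+0.494285)·e^{-i(2)(0.5073)} = +0.439631+0.225923i

Re=0.4396 Im=0.2259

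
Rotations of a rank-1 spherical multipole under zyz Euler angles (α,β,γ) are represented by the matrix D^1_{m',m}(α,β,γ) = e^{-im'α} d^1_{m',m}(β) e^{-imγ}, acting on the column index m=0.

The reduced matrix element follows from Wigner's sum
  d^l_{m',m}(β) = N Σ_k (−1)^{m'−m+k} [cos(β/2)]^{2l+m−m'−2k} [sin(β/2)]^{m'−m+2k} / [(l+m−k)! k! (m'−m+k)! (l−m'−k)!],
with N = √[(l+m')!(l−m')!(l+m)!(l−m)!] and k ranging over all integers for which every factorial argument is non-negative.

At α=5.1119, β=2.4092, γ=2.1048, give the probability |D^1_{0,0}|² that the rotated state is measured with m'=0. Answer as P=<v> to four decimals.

P=0.5529

D^1_{0,0}(5.1119,2.4092,2.1048) = e^{-i·0·5.1119}·d^1_{0,0}(2.4092)·e^{-i·0·2.1048}. Compute d first:
c=cos(2.4092/2)=0.358067, s=sin(2.4092/2)=0.933696; N=√[1·1·1·1]=1.000000
k: max(0,(0)−(0))=0 … min(1+(0),1−(0))=1
  k=0: (−1)^0·1.0000/(1)·0.3581^2·0.9337^0 = +0.128212
  k=1: (−1)^1·1.0000/(1)·0.3581^0·0.9337^2 = -0.871788
d^1_{0,0}(2.4092) = +0.128212 -0.871788 = -0.743577
|D^1_{0,0}|² = |d^1_{0,0}(β)|² = (-0.743577)² = 0.552906 (the z-rotation phases have unit modulus)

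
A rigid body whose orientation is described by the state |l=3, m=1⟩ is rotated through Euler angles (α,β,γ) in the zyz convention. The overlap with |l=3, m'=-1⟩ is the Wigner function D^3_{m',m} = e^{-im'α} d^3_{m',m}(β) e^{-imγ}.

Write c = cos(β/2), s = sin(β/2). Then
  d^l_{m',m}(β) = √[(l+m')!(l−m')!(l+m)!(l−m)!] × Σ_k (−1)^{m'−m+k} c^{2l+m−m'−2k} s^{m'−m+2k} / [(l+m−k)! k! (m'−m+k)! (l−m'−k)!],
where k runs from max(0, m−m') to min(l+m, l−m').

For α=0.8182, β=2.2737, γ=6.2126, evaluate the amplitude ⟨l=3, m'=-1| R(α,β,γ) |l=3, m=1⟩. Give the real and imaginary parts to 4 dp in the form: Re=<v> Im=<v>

Re=-0.1552 Im=-0.1911

D^3_{-1,1}(0.8182,2.2737,6.2126) = e^{-i·-1·0.8182}·d^3_{-1,1}(2.2737)·e^{-i·1·6.2126}. Compute d first:
With c≡cos(β/2)=0.420455 and s≡sin(β/2)=0.907314, N=[2·24·24·2]^{1/2}=48.000000
k∈{2,3,4} keeps every argument non-negative
  k=2: (−1)^0·48.0000/(8)·0.4205^4·0.9073^2 = +0.154363
  k=3: (−1)^1·48.0000/(6)·0.4205^2·0.9073^4 = -0.958424
  k=4: (−1)^2·48.0000/(48)·0.4205^0·0.9073^6 = +0.557885
d^3_{-1,1}(2.2737) = +0.154363 -0.958424 +0.557885 = -0.246177
Phases: e^{-i·(-1)·0.8182}=+0.683536+0.729917i, e^{-i·(1)·6.2126}=+0.997510+0.070527i ⇒ D=-0.155179-0.191109i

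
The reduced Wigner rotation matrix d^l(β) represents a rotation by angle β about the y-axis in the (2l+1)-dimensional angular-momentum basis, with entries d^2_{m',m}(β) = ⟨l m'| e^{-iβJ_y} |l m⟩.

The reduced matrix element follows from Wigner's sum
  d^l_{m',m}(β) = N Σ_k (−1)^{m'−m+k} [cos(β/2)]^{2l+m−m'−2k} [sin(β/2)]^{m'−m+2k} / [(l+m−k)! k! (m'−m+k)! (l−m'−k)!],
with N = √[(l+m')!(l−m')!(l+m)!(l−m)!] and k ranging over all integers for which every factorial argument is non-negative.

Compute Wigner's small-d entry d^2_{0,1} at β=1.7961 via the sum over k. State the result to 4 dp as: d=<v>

d^2_{0,1}(β=1.7961) via Wigner's sum:
c=cos(1.7961/2)=0.623136, s=sin(1.7961/2)=0.782113; N=√[2·2·6·1]=4.898979
Admissible k: 1..2 (factorial args all ≥0)
  k=1: (−1)^0·4.8990/(2)·0.6231^3·0.7821^1 = +0.463548
  k=2: (−1)^1·4.8990/(2)·0.6231^1·0.7821^3 = -0.730243
d^2_{0,1}(1.7961) = +0.463548 -0.730243 = -0.266696

d=-0.2667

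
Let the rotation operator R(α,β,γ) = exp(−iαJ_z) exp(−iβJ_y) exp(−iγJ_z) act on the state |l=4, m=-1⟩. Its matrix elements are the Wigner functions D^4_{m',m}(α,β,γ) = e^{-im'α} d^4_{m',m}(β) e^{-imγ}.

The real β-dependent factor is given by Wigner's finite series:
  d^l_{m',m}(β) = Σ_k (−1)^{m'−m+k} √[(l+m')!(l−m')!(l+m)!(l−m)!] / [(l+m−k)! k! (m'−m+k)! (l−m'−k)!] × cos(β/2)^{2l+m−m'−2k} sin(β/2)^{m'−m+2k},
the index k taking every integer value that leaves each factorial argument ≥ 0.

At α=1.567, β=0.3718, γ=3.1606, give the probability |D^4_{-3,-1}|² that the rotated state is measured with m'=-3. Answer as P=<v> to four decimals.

First d^4_{-3,-1}(β=0.3718), then the phase factors e^{-i(-3)α} and e^{-i(-1)γ}:
c=cos(0.3718/2)=0.982770, s=sin(0.3718/2)=0.184831; N=√[1·5040·6·120]=1904.940944
k∈{2,3} keeps every argument non-negative
  k=2: (−1)^0·1904.9409/(240)·0.9828^6·0.1848^2 = +0.244305
  k=3: (−1)^1·1904.9409/(144)·0.9828^4·0.1848^4 = -0.014402
d^4_{-3,-1}(0.3718) = +0.244305 -0.014402 = +0.229903
|D^4_{-3,-1}|² = |d^4_{-3,-1}(β)|² = (+0.229903)² = 0.052855 (the z-rotation phases have unit modulus)

P=0.0529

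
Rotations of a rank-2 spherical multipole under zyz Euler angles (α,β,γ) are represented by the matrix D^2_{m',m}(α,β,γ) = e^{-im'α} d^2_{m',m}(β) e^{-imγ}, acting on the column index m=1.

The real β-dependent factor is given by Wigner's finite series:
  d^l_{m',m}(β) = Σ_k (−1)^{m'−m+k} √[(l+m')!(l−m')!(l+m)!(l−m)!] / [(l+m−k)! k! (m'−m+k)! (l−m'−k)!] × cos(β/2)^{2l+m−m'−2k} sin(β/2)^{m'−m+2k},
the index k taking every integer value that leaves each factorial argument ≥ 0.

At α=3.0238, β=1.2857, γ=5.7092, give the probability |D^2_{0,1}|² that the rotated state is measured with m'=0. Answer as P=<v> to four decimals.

P=0.1093

First d^2_{0,1}(β=1.2857), then the phase factors e^{-i(0)α} and e^{-i(1)γ}:
c=cos(1.2857/2)=0.800390, s=sin(1.2857/2)=0.599479; N=√[2·2·6·1]=4.898979
k∈{1,2} keeps every argument non-negative
  k=1: (−1)^0·4.8990/(2)·0.8004^3·0.5995^1 = +0.752931
  k=2: (−1)^1·4.8990/(2)·0.8004^1·0.5995^3 = -0.422376
d^2_{0,1}(1.2857) = +0.752931 -0.422376 = +0.330555
|D^2_{0,1}|² = |d^2_{0,1}(β)|² = (+0.330555)² = 0.109267 (the z-rotation phases have unit modulus)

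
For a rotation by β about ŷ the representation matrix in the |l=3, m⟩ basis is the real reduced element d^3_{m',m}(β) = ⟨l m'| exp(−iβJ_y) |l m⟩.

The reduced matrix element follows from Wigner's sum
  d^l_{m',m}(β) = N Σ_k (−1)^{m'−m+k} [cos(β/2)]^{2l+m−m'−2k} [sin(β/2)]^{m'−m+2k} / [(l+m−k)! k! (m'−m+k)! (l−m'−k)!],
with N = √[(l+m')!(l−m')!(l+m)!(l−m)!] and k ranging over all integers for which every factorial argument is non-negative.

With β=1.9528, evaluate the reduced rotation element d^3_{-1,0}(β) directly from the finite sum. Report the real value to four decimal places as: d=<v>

d^3_{-1,0}(β=1.9528) via Wigner's sum:
Half-angle: c=0.560009, s=0.828487. N=√(2·24·6·6)=41.569219
The bounds max(0,m−m')=1 and min(l+m,l−m')=3 give 3 terms
  k=1: (−1)^0·41.5692/(12)·0.5600^5·0.8285^1 = +0.158070
  k=2: (−1)^1·41.5692/(4)·0.5600^3·0.8285^3 = -1.037894
  k=3: (−1)^2·41.5692/(12)·0.5600^1·0.8285^5 = +0.757204
d^3_{-1,0}(1.9528) = +0.158070 -1.037894 +0.757204 = -0.122619

d=-0.1226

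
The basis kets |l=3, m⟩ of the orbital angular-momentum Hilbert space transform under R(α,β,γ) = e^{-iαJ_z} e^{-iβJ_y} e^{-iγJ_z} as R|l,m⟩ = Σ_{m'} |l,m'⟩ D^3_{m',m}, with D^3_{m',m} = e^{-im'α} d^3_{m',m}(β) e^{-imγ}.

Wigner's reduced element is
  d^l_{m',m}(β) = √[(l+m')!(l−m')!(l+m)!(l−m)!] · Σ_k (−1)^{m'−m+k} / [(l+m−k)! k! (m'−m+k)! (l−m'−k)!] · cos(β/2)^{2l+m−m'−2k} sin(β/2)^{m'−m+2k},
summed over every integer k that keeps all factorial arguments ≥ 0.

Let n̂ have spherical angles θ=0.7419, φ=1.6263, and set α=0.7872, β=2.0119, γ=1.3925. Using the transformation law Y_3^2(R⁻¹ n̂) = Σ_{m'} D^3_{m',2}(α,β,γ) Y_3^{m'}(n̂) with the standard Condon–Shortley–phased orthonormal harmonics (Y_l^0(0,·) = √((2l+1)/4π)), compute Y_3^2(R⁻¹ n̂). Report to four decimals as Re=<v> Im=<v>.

Need the full column D^3_{m',2} for m'=−3..3 at α=0.7872, β=2.0119, γ=1.3925.
cos(β/2)=0.535286, sin(β/2)=0.844671
d^3_{-3,2}: single k=5 term ⇒ +0.563766;  D = +0.513984-0.231630i
d^3_{-2,2}: k∈[4..5] ⇒ +0.729276 -0.363183 = +0.366093;  D = +0.129032-0.342600i
d^3_{-1,2}: k∈[3..4] ⇒ +0.584588 -0.727819 = -0.143231;  D = +0.059318+0.130370i
d^3_{0,2}: k∈[2..3] ⇒ +0.320833 -0.798882 = -0.478049;  D = +0.447975+0.166879i
d^3_{1,2}: k∈[1..2] ⇒ +0.117386 -0.584588 = -0.467202;  D = +0.424553-0.195021i
d^3_{2,2}: k∈[0..1] ⇒ +0.023524 -0.292879 = -0.269355;  D = +0.093117-0.252748i
d^3_{3,2}: single k=0 term ⇒ -0.090927;  D = -0.038252-0.082489i
Y_3^{m'}(θ=0.7419,φ=1.6263) and Σ D·Y over m':
  (+0.5140-0.2316i)·(+0.0213+0.1269i)  (+0.1290-0.3426i)·(-0.3418+0.0381i)  (+0.0593+0.1304i)·(-0.0208-0.3744i)  (+0.4480+0.1669i)·(-0.0778+0.0000i)  (+0.4246-0.1950i)·(+0.0208-0.3744i)  (+0.0931-0.2527i)·(-0.3418-0.0381i)  (-0.0383-0.0825i)·(-0.0213+0.1269i)
Y_3^2(R⁻¹ n̂) = -0.072324+0.061173i

Re=-0.0723 Im=0.0612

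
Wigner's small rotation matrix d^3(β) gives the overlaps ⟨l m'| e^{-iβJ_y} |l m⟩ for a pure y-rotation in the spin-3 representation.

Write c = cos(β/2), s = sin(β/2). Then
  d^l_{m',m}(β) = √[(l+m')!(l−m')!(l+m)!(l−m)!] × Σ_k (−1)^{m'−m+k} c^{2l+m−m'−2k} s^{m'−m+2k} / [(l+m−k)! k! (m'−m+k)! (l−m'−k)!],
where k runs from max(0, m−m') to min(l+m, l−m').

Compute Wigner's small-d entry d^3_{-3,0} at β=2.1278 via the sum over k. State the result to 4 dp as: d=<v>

d^3_{-3,0}(β=2.1278) via Wigner's sum:
Half-angle: c=0.485466, s=0.874255. N=√(1·720·6·6)=160.996894
The bounds max(0,m−m')=3 and min(l+m,l−m')=3 give 1 term
  k=3: (−1)^0·160.9969/(36)·0.4855^3·0.8743^3 = +0.341906
d^3_{-3,0}(2.1278) = +0.341906

d=0.3419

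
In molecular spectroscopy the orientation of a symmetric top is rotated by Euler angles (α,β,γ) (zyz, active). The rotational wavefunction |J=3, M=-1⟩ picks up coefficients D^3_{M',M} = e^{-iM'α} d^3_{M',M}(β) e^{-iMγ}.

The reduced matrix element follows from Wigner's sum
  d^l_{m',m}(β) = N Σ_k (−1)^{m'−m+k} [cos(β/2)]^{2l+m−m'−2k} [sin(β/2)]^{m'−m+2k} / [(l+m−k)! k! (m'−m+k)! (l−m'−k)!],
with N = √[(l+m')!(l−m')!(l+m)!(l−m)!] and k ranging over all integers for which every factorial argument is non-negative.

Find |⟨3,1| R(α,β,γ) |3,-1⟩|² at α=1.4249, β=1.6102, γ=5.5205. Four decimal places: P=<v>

P=0.0317

First d^3_{1,-1}(β=1.6102), then the phase factors e^{-i(1)α} and e^{-i(-1)γ}:
Half-angle: c=0.693039, s=0.720900. N=√(24·2·2·24)=48.000000
The bounds max(0,m−m')=0 and min(l+m,l−m')=2 give 3 terms
  k=0: (−1)^2·48.0000/(8)·0.6930^4·0.7209^2 = +0.719337
  k=1: (−1)^3·48.0000/(6)·0.6930^2·0.7209^4 = -1.037780
  k=2: (−1)^4·48.0000/(48)·0.6930^0·0.7209^6 = +0.140362
d^3_{1,-1}(1.6102) = +0.719337 -1.037780 +0.140362 = -0.178082
|D^3_{1,-1}|² = |d^3_{1,-1}(β)|² = (-0.178082)² = 0.031713 (the z-rotation phases have unit modulus)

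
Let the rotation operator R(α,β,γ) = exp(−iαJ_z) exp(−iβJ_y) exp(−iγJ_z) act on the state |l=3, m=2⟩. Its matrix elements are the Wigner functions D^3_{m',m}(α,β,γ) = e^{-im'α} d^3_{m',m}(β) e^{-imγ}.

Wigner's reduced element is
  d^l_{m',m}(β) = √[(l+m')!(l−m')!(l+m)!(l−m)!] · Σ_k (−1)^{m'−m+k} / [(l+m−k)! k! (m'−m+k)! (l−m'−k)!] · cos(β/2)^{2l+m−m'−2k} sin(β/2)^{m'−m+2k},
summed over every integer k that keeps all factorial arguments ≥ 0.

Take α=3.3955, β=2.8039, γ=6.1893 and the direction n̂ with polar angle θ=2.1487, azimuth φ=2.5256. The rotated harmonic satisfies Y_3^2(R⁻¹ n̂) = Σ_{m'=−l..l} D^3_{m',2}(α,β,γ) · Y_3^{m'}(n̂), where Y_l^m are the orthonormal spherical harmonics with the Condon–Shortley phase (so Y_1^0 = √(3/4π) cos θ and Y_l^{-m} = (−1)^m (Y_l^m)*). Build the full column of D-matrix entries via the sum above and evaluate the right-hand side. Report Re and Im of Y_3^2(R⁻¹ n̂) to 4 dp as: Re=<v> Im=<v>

Re=-0.2661 Im=0.2534

Need the full column D^3_{m',2} for m'=−3..3 at α=3.3955, β=2.8039, γ=6.1893.
cos(β/2)=0.168045, sin(β/2)=0.985779
d^3_{-3,2}: single k=5 term ⇒ +0.383178;  D = -0.223046-0.311570i
d^3_{-2,2}: k∈[4..5] ⇒ +0.133334 -0.917652 = -0.784318;  D = -0.602104-0.502618i
d^3_{-1,2}: k∈[3..4] ⇒ +0.028751 -0.494680 = -0.465930;  D = +0.421217+0.199165i
d^3_{0,2}: k∈[2..3] ⇒ +0.004244 -0.146060 = -0.141816;  D = -0.139323-0.026473i
d^3_{1,2}: k∈[1..2] ⇒ +0.000418 -0.028751 = -0.028333;  D = +0.028271-0.001872i
d^3_{2,2}: k∈[0..1] ⇒ +0.000023 -0.003875 = -0.003852;  D = -0.003657+0.001212i
d^3_{3,2}: single k=0 term ⇒ -0.000324;  D = +0.000272-0.000176i
Y_3^{m'}(θ=2.1487,φ=2.5256) and Σ D·Y over m':
  (-0.2230-0.3116i)·(+0.0671-0.2358i)  (-0.6021-0.5026i)·(-0.1302-0.3694i)  (+0.4212+0.1992i)·(-0.1087-0.0770i)  (-0.1393-0.0265i)·(+0.3074+0.0000i)  (+0.0283-0.0019i)·(+0.1087-0.0770i)  (-0.0037+0.0012i)·(-0.1302+0.3694i)  (+0.0003-0.0002i)·(-0.0671-0.2358i)
Y_3^2(R⁻¹ n̂) = -0.266129+0.253409i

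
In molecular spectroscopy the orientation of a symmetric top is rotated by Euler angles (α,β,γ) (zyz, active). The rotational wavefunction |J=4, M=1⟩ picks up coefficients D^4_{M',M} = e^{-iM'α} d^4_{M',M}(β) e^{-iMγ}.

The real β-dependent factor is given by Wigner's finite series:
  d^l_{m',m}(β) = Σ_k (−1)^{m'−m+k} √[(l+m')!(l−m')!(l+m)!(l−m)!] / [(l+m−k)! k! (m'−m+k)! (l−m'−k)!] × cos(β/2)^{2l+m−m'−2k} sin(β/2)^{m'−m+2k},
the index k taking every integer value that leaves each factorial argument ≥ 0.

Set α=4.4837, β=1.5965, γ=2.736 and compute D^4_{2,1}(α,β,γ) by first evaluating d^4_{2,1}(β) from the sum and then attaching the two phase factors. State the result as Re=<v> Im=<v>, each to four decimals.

Re=0.0908 Im=0.1061

First d^4_{2,1}(β=1.5965), then the phase factors e^{-i(2)α} and e^{-i(1)γ}:
Half-angle: c=0.697961, s=0.716136. N=√(720·2·120·6)=1018.233765
Admissible k: 0..2 (factorial args all ≥0)
  k=0: (−1)^1·1018.2338/(240)·0.6980^7·0.7161^1 = -0.245160
  k=1: (−1)^2·1018.2338/(48)·0.6980^5·0.7161^3 = +1.290471
  k=2: (−1)^3·1018.2338/(72)·0.6980^3·0.7161^5 = -0.905702
d^4_{2,1}(1.5965) = -0.245160 +1.290471 -0.905702 = +0.139609
Phases: e^{-i·(2)·4.4837}=-0.897213-0.441597i, e^{-i·(1)·2.736}=-0.918869-0.394563i ⇒ D=+0.090771+0.106072i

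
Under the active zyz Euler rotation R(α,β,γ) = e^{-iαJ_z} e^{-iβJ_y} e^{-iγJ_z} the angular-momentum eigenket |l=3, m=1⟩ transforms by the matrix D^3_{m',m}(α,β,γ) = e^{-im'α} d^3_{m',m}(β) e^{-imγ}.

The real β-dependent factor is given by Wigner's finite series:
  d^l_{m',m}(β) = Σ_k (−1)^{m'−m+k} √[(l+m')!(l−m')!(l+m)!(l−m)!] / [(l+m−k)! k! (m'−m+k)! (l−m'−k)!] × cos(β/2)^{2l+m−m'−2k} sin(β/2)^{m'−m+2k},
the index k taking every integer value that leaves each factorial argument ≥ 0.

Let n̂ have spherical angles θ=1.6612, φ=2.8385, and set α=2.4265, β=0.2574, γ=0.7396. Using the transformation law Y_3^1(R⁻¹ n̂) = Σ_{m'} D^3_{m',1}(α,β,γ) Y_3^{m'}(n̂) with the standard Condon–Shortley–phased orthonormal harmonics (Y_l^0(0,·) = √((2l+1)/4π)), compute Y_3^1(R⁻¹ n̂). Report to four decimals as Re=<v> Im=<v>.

Need the full column D^3_{m',1} for m'=−3..3 at α=2.4265, β=0.2574, γ=0.7396.
cos(β/2)=0.991730, sin(β/2)=0.128345
d^3_{-3,1}: single k=4 term ⇒ +0.001034;  D = +0.001000+0.000262i
d^3_{-2,1}: k∈[3..4] ⇒ +0.013042 -0.000109 = +0.012933;  D = -0.007292-0.010681i
d^3_{-1,1}: k∈[2..4] ⇒ +0.095605 -0.002135 +0.000004 = +0.093475;  D = -0.010828+0.092846i
d^3_{0,1}: k∈[1..3] ⇒ +0.426517 -0.021430 +0.000120 = +0.405206;  D = +0.299341-0.273106i
d^3_{1,1}: k∈[0..2] ⇒ +0.951392 -0.127474 +0.001601 = +0.825520;  D = -0.825272+0.020229i
d^3_{2,1}: k∈[0..1] ⇒ -0.389355 +0.013042 = -0.376313;  D = -0.290089-0.239707i
d^3_{3,1}: single k=0 term ⇒ +0.061713;  D = -0.010144-0.060874i
Y_3^{m'}(θ=1.6612,φ=2.8385) and Σ D·Y over m':
  (+0.0010+0.0003i)·(-0.2532-0.3252i)  (-0.0073-0.0107i)·(-0.0752-0.0521i)  (-0.0108+0.0928i)·(+0.2947+0.0922i)  (+0.2993-0.2731i)·(+0.0997+0.0000i)  (-0.8253+0.0202i)·(-0.2947+0.0922i)  (-0.2901-0.2397i)·(-0.0752+0.0521i)  (-0.0101-0.0609i)·(+0.2532-0.3252i)
Y_3^1(R⁻¹ n̂) = +0.271191-0.091297i

Re=0.2712 Im=-0.0913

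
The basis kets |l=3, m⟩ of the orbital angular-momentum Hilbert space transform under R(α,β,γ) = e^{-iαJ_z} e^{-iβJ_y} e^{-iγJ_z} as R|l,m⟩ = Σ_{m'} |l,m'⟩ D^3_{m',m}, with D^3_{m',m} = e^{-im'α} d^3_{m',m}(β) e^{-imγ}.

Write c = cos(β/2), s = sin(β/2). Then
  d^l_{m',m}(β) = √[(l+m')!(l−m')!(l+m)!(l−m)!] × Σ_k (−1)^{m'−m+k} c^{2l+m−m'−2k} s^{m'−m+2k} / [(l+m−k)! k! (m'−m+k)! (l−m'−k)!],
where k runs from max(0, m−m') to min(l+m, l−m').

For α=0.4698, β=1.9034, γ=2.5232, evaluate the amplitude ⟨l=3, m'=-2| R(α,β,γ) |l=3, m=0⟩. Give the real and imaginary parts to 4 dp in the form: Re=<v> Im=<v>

Re=-0.2357 Im=-0.3225

First d^3_{-2,0}(β=1.9034), then the phase factors e^{-i(-2)α} and e^{-i(0)γ}:
c=cos(1.9034/2)=0.580299, s=sin(1.9034/2)=0.814403; N=√[1·120·6·6]=65.726707
Admissible k: 2..3 (factorial args all ≥0)
  k=2: (−1)^0·65.7267/(12)·0.5803^4·0.8144^2 = +0.411953
  k=3: (−1)^1·65.7267/(12)·0.5803^2·0.8144^4 = -0.811377
d^3_{-2,0}(1.9034) = +0.411953 -0.811377 = -0.399424
Attach z-rotation phases: D = e^{-i(-2)(0.4698)}·(-0.399424)·e^{-i(0)(2.5232)} = -0.235704-0.322464i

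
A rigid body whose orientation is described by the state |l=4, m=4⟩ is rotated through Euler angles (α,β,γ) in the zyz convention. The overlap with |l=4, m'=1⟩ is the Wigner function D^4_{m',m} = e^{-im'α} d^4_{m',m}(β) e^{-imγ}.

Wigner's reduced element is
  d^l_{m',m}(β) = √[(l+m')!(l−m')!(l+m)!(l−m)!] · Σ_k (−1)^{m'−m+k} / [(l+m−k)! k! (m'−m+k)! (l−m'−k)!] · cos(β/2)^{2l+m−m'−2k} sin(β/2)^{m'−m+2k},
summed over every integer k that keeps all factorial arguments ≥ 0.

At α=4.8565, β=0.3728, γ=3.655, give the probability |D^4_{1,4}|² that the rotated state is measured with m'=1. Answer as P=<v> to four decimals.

P=0.0019

D^4_{1,4}(4.8565,0.3728,3.655) = e^{-i·1·4.8565}·d^4_{1,4}(0.3728)·e^{-i·4·3.655}. Compute d first:
With c≡cos(β/2)=0.982678 and s≡sin(β/2)=0.185322, N=[120·6·40320·1]^{1/2}=5387.986637
k: max(0,(4)−(1))=3 … min(4+(4),4−(1))=3
  k=3: (−1)^0·5387.9866/(720)·0.9827^5·0.1853^3 = +0.043645
d^4_{1,4}(0.3728) = +0.043645
|D^4_{1,4}|² = |d^4_{1,4}(β)|² = (+0.043645)² = 0.001905 (the z-rotation phases have unit modulus)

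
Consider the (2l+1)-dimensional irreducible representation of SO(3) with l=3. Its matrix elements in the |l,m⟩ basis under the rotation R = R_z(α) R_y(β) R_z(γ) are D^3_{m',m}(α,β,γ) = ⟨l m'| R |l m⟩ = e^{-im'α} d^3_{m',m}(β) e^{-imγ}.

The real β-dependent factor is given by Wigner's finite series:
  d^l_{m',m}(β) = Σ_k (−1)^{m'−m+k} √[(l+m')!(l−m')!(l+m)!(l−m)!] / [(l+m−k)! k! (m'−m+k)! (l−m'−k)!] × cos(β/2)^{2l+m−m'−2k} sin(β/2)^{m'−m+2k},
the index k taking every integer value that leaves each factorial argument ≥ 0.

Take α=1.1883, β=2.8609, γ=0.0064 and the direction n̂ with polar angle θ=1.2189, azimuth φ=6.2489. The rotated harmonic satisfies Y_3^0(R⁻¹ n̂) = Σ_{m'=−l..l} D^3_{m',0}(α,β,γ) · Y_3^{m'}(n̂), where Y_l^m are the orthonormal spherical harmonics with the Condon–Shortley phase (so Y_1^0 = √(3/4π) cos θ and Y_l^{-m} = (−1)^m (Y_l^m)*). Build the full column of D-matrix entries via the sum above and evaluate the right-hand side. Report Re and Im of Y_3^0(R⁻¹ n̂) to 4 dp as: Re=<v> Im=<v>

Need the full column D^3_{m',0} for m'=−3..3 at α=1.1883, β=2.8609, γ=0.0064.
cos(β/2)=0.139886, sin(β/2)=0.990168
d^3_{-3,0}: single k=3 term ⇒ +0.011884;  D = -0.010835-0.004882i
d^3_{-2,0}: k∈[2..3] ⇒ +0.002056 -0.103025 = -0.100969;  D = +0.072838-0.069924i
d^3_{-1,0}: k∈[1..3] ⇒ +0.000184 -0.027616 +0.461220 = +0.433788;  D = +0.161906+0.402441i
d^3_{0,0}: k∈[0..3] ⇒ +0.000007 -0.003379 +0.169288 -0.942437 = -0.776520;  D = -0.776520+0.000000i
d^3_{1,0}: k∈[0..2] ⇒ -0.000184 +0.027616 -0.461220 = -0.433788;  D = -0.161906+0.402441i
d^3_{2,0}: k∈[0..1] ⇒ +0.002056 -0.103025 = -0.100969;  D = +0.072838+0.069924i
d^3_{3,0}: single k=0 term ⇒ -0.011884;  D = +0.010835-0.004882i
Y_3^{m'}(θ=1.2189,φ=6.2489) and Σ D·Y over m':
  (-0.0108-0.0049i)·(+0.3433+0.0354i)  (+0.0728-0.0699i)·(+0.3097+0.0213i)  (+0.1619+0.4024i)·(-0.1231-0.0042i)  (-0.7765+0.0000i)·(-0.3095+0.0000i)  (-0.1619+0.4024i)·(+0.1231-0.0042i)  (+0.0728+0.0699i)·(+0.3097-0.0213i)  (+0.0108-0.0049i)·(-0.3433+0.0354i)
Y_3^0(R⁻¹ n̂) = +0.244844+0.000000i

Re=0.2448 Im=0.0000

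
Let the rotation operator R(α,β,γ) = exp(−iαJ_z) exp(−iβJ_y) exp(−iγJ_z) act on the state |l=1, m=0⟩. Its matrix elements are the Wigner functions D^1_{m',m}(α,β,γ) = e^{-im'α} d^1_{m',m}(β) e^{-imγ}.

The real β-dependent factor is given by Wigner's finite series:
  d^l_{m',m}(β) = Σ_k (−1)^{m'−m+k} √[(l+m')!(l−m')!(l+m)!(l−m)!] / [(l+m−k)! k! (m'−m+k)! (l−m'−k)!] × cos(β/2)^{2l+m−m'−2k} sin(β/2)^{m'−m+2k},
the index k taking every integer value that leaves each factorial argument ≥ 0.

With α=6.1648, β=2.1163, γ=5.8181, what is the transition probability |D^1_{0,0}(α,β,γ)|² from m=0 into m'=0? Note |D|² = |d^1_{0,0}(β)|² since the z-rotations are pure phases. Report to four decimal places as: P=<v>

P=0.2692

D^1_{0,0}(6.1648,2.1163,5.8181) = e^{-i·0·6.1648}·d^1_{0,0}(2.1163)·e^{-i·0·5.8181}. Compute d first:
c=cos(2.1163/2)=0.490485, s=sin(2.1163/2)=0.871450; N=√[1·1·1·1]=1.000000
Admissible k: 0..1 (factorial args all ≥0)
  k=0: (−1)^0·1.0000/(1)·0.4905^2·0.8714^0 = +0.240576
  k=1: (−1)^1·1.0000/(1)·0.4905^0·0.8714^2 = -0.759424
d^1_{0,0}(2.1163) = +0.240576 -0.759424 = -0.518849
|D^1_{0,0}|² = |d^1_{0,0}(β)|² = (-0.518849)² = 0.269204 (the z-rotation phases have unit modulus)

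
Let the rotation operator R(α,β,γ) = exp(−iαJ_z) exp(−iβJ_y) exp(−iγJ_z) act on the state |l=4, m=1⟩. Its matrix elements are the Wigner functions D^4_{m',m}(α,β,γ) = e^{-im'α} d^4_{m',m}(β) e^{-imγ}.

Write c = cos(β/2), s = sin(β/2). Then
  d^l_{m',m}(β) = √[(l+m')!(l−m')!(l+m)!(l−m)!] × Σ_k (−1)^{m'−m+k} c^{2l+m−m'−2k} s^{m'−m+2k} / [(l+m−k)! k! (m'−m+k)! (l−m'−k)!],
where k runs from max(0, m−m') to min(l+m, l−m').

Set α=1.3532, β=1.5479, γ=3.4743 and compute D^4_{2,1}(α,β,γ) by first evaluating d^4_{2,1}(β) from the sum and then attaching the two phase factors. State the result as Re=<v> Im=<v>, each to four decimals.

Re=0.2073 Im=0.0213

Split into d^4_{2,1}(β=1.5479) × two z-phases.
With c≡cos(β/2)=0.715155 and s≡sin(β/2)=0.698966, N=[720·2·120·6]^{1/2}=1018.233765
k: max(0,(1)−(2))=0 … min(4+(1),4−(2))=2
  k=0: (−1)^1·1018.2338/(240)·0.7152^7·0.6990^1 = -0.283723
  k=1: (−1)^2·1018.2338/(48)·0.7152^5·0.6990^3 = +1.355113
  k=2: (−1)^3·1018.2338/(72)·0.7152^3·0.6990^5 = -0.862969
d^4_{2,1}(1.5479) = -0.283723 +1.355113 -0.862969 = +0.208421
Attach z-rotation phases: D = e^{-i(2)(1.3532)}·(+0.208421)·e^{-i(1)(3.4743)} = +0.207328+0.021323i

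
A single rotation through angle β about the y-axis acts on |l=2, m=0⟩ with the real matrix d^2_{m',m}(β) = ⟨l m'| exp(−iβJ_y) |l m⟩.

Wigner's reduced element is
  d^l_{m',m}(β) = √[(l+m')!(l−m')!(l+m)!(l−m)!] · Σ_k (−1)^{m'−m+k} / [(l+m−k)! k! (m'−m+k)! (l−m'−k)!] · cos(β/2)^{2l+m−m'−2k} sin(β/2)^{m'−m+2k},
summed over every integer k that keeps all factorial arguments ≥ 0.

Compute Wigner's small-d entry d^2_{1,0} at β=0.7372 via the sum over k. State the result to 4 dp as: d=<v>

d^2_{1,0}(β=0.7372) via Wigner's sum:
c=cos(0.7372/2)=0.932833, s=sin(0.7372/2)=0.360310; N=√[6·1·2·2]=4.898979
Admissible k: 0..1 (factorial args all ≥0)
  k=0: (−1)^1·4.8990/(2)·0.9328^3·0.3603^1 = -0.716412
  k=1: (−1)^2·4.8990/(2)·0.9328^1·0.3603^3 = +0.106883
d^2_{1,0}(0.7372) = -0.716412 +0.106883 = -0.609529

d=-0.6095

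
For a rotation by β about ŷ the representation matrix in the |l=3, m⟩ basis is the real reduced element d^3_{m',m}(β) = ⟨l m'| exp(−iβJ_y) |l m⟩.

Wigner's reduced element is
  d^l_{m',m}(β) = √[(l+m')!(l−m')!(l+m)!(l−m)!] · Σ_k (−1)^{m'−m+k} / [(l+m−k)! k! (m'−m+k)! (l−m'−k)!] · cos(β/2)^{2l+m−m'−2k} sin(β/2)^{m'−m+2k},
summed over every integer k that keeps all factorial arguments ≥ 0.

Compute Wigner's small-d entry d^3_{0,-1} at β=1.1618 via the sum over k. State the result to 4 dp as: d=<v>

d=0.0831

d^3_{0,-1}(β=1.1618) via Wigner's sum:
Half-angle: c=0.835969, s=0.548777. N=√(6·6·2·24)=41.569219
k: max(0,(-1)−(0))=0 … min(3+(-1),3−(0))=2
  k=0: (−1)^1·41.5692/(12)·0.8360^5·0.5488^1 = -0.776135
  k=1: (−1)^2·41.5692/(4)·0.8360^3·0.5488^3 = +1.003389
  k=2: (−1)^3·41.5692/(12)·0.8360^1·0.5488^5 = -0.144131
d^3_{0,-1}(1.1618) = -0.776135 +1.003389 -0.144131 = +0.083122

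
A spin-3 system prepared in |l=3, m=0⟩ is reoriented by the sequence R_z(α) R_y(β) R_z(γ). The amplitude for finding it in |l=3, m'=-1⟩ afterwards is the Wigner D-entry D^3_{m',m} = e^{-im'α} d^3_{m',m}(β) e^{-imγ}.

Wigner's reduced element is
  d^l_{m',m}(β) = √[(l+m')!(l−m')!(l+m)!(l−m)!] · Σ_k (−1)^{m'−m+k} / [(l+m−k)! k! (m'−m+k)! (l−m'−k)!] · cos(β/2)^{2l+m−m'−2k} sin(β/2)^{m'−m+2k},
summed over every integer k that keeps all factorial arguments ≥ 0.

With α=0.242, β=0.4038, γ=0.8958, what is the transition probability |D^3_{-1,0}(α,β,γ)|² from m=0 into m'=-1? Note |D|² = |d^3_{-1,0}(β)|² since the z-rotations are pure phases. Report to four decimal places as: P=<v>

Split into d^3_{-1,0}(β=0.4038) × two z-phases.
Half-angle: c=0.979687, s=0.200531. N=√(2·24·6·6)=41.569219
k: max(0,(0)−(-1))=1 … min(3+(0),3−(-1))=3
  k=1: (−1)^0·41.5692/(12)·0.9797^5·0.2005^1 = +0.626917
  k=2: (−1)^1·41.5692/(4)·0.9797^3·0.2005^3 = -0.078799
  k=3: (−1)^2·41.5692/(12)·0.9797^1·0.2005^5 = +0.001100
d^3_{-1,0}(0.4038) = +0.626917 -0.078799 +0.001100 = +0.549218
|D^3_{-1,0}|² = |d^3_{-1,0}(β)|² = (+0.549218)² = 0.301641 (the z-rotation phases have unit modulus)

P=0.3016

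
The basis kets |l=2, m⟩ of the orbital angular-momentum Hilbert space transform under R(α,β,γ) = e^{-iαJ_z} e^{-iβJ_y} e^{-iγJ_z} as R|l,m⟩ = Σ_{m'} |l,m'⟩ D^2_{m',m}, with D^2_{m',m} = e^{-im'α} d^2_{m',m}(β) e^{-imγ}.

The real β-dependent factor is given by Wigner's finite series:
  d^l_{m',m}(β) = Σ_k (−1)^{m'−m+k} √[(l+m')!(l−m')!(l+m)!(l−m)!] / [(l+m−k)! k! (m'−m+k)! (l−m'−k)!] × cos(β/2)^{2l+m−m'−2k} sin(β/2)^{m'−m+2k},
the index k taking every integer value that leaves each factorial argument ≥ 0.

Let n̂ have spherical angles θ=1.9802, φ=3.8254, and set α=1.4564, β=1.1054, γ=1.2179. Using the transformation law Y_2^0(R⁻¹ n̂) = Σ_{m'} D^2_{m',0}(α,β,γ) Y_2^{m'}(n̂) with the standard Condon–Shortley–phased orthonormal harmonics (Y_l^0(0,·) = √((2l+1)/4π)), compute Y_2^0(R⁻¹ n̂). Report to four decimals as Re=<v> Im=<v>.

Need the full column D^2_{m',0} for m'=−2..2 at α=1.4564, β=1.1054, γ=1.2179.
cos(β/2)=0.851110, sin(β/2)=0.524987
d^2_{-2,0}: single k=2 term ⇒ +0.489040;  D = -0.476296+0.110915i
d^2_{-1,0}: k∈[1..2] ⇒ +0.792833 -0.301653 = +0.491180;  D = +0.056067+0.487970i
d^2_{0,0}: k∈[0..2] ⇒ +0.524739 -0.798599 +0.075962 = -0.197899;  D = -0.197899+0.000000i
d^2_{1,0}: k∈[0..1] ⇒ -0.792833 +0.301653 = -0.491180;  D = -0.056067+0.487970i
d^2_{2,0}: single k=0 term ⇒ +0.489040;  D = -0.476296-0.110915i
Y_2^{m'}(θ=1.9802,φ=3.8254) and Σ D·Y over m':
  (-0.4763+0.1109i)·(+0.0656-0.3184i)  (+0.0561+0.4880i)·(+0.2187-0.1782i)  (-0.1979+0.0000i)·(-0.1655+0.0000i)  (-0.0561+0.4880i)·(-0.2187-0.1782i)  (-0.4763-0.1109i)·(+0.0656+0.3184i)
Y_2^0(R⁻¹ n̂) = +0.239343+0.000000i

Re=0.2393 Im=0.0000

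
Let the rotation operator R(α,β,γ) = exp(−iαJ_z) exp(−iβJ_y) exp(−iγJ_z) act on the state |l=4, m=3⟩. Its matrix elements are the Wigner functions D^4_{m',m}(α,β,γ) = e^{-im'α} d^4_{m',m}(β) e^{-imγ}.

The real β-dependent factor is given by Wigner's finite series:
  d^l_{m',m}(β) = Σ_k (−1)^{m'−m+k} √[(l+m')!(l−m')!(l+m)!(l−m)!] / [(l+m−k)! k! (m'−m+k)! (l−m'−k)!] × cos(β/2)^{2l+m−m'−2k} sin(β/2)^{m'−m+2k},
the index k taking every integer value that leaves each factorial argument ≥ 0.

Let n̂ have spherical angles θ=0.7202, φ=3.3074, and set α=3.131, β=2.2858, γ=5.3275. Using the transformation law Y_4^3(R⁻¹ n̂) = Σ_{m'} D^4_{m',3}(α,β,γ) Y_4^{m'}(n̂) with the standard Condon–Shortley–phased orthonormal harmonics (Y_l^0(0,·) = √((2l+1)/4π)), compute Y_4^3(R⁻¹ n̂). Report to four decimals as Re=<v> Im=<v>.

Need the full column D^4_{m',3} for m'=−4..4 at α=3.131, β=2.2858, γ=5.3275.
cos(β/2)=0.414958, sin(β/2)=0.909841
d^4_{-4,3}: single k=7 term ⇒ +0.605768;  D = -0.575603+0.188775i
d^4_{-3,3}: k∈[6..7] ⇒ +0.683751 -0.469594 = +0.214156;  D = +0.204188-0.064578i
d^4_{-2,3}: k∈[5..6] ⇒ +0.500062 -0.801356 = -0.301294;  D = +0.288215-0.087806i
d^4_{-1,3}: k∈[4..5] ⇒ +0.268779 -0.775301 = -0.506521;  D = -0.486071+0.142475i
d^4_{0,3}: k∈[3..4] ⇒ +0.109643 -0.527111 = -0.417469;  D = +0.401835-0.113176i
d^4_{1,3}: k∈[2..3] ⇒ +0.033545 -0.268779 = -0.235235;  D = -0.227088+0.061370i
d^4_{2,3}: k∈[1..2] ⇒ +0.007212 -0.104016 = -0.096804;  D = +0.093714-0.024264i
d^4_{3,3}: k∈[0..1] ⇒ +0.000879 -0.029584 = -0.028705;  D = -0.027863+0.006900i
d^4_{4,3}: single k=0 term ⇒ -0.005452;  D = +0.005305-0.001254i
Y_4^{m'}(θ=0.7202,φ=3.3074) and Σ D·Y over m':
  (-0.5756+0.1888i)·(+0.0660-0.0516i)  (+0.2042-0.0646i)·(-0.2372+0.1288i)  (+0.2882-0.0878i)·(+0.4066-0.1400i)  (-0.4861+0.1425i)·(-0.2209+0.0370i)  (+0.4018-0.1132i)·(-0.2938+0.0000i)  (-0.2271+0.0614i)·(+0.2209+0.0370i)  (+0.0937-0.0243i)·(+0.4066+0.1400i)  (-0.0279+0.0069i)·(+0.2372+0.1288i)  (+0.0053-0.0013i)·(+0.0660+0.0516i)
Y_4^3(R⁻¹ n̂) = +0.002575-0.001848i

Re=0.0026 Im=-0.0018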